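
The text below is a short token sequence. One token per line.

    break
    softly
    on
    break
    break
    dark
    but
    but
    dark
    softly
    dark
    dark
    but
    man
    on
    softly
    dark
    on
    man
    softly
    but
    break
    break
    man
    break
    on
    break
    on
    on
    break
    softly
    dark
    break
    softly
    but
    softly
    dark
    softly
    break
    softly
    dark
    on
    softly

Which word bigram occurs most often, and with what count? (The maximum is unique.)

Bigram frequencies (highest first):
  softly dark: 5
  break softly: 4
  on break: 3
  break break: 2
  dark but: 2
  dark softly: 2
  … (20 more, each ≤ 2)

"softly dark", 5 times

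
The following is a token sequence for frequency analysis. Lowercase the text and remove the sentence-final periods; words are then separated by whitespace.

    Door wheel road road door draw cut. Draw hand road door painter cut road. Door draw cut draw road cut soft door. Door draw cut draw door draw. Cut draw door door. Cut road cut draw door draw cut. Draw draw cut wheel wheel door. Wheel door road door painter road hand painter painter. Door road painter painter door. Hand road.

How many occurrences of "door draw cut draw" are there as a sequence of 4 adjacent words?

5

Scanning the 58 overlapping 4-gram windows for "door draw cut draw":
  position 5–8: door draw cut draw
  position 15–18: door draw cut draw
  position 23–26: door draw cut draw
  position 27–30: door draw cut draw
  position 37–40: door draw cut draw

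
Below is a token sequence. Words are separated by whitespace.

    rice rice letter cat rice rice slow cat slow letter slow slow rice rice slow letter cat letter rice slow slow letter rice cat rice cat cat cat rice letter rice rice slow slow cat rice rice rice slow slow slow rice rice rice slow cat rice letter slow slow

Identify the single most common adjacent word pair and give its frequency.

"rice rice", 8 times

Bigram frequencies (highest first):
  rice rice: 8
  rice slow: 6
  slow slow: 6
  cat rice: 5
  rice letter: 3
  slow cat: 3
  … (9 more, each ≤ 3)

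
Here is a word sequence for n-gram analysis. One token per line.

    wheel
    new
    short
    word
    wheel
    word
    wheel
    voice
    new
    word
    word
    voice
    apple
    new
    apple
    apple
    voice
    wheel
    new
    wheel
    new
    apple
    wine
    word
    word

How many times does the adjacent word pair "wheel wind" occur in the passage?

Scanning the 24 overlapping bigram windows for "wheel wind":
  (none found)

0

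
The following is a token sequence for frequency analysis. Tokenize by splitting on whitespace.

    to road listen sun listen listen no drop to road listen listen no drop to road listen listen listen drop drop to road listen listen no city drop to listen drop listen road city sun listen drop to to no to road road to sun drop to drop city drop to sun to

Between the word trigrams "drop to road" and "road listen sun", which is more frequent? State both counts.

"drop to road": 3 occurrences
"road listen sun": 1 occurrence

"drop to road" (3 vs 1)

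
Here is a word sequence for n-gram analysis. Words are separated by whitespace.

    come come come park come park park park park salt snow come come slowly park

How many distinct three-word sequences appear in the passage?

12

15 tokens → 13 trigram windows in total.
Repeated trigrams (each contributes count−1 duplicates):
  park park park: 2
1 duplicate windows → 13 − 1 = 12 distinct.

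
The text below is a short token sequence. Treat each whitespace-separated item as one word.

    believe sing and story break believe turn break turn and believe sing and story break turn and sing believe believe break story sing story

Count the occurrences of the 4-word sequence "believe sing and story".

2

Scanning the 21 overlapping 4-gram windows for "believe sing and story":
  position 1–4: believe sing and story
  position 11–14: believe sing and story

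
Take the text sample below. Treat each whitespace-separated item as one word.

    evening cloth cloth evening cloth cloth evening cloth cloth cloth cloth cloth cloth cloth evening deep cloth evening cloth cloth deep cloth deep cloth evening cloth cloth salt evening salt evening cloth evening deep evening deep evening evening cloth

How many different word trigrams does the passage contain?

39 tokens → 37 trigram windows in total.
Repeated trigrams (each contributes count−1 duplicates):
  cloth cloth cloth: 5
  evening cloth cloth: 5
  cloth evening cloth: 4
  cloth cloth evening: 3
  cloth deep cloth: 2
  cloth evening deep: 2
  deep cloth evening: 2
  evening deep evening: 2
17 duplicate windows → 37 − 17 = 20 distinct.

20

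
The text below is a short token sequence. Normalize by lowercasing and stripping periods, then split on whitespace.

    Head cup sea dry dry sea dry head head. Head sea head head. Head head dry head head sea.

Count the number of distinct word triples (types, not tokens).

13

19 tokens → 17 trigram windows in total.
Repeated trigrams (each contributes count−1 duplicates):
  head head head: 3
  dry head head: 2
  head head sea: 2
4 duplicate windows → 17 − 4 = 13 distinct.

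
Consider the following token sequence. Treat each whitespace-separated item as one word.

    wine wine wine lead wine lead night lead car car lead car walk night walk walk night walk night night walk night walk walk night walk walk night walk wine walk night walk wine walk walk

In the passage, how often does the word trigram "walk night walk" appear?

6

Scanning the 34 overlapping trigram windows for "walk night walk":
  position 13–15: walk night walk
  position 16–18: walk night walk
  position 21–23: walk night walk
  position 24–26: walk night walk
  position 27–29: walk night walk
  position 31–33: walk night walk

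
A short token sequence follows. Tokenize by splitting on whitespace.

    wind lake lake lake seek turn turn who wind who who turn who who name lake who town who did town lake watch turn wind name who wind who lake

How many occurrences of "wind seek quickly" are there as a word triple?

0

Scanning the 28 overlapping trigram windows for "wind seek quickly":
  (none found)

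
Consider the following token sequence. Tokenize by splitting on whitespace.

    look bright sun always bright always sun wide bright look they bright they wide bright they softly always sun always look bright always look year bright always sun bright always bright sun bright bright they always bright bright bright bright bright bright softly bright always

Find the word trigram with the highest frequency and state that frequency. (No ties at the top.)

Trigram frequencies (highest first):
  bright bright bright: 4
  bright always sun: 2
  look bright sun: 1
  bright sun always: 1
  sun always bright: 1
  always bright always: 1
  … (33 more, each ≤ 1)

"bright bright bright", 4 times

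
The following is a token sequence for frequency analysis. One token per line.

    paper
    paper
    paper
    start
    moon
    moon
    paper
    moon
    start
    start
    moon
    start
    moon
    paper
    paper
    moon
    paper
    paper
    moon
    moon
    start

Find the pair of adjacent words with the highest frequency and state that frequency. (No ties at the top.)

Bigram frequencies (highest first):
  paper paper: 4
  start moon: 3
  moon paper: 3
  paper moon: 3
  moon start: 3
  moon moon: 2
  … (2 more, each ≤ 1)

"paper paper", 4 times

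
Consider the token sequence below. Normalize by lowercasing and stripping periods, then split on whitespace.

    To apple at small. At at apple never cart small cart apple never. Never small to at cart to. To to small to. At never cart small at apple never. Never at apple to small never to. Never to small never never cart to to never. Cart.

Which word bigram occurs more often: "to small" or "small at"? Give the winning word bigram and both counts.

"to small" (3 vs 2)

"to small": 3 occurrences
"small at": 2 occurrences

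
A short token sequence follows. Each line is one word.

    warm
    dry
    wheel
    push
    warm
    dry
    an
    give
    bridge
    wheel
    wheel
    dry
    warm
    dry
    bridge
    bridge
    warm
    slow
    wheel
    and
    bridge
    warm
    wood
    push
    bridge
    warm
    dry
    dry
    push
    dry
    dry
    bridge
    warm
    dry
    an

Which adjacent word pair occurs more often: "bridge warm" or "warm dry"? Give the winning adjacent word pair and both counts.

"bridge warm": 4 occurrences
"warm dry": 5 occurrences

"warm dry" (5 vs 4)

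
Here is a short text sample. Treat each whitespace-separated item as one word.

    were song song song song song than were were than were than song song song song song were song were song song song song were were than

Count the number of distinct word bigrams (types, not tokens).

27 tokens → 26 bigram windows in total.
Repeated bigrams (each contributes count−1 duplicates):
  song song: 11
  song were: 3
  were song: 3
  were than: 3
  than were: 2
  were were: 2
18 duplicate windows → 26 − 18 = 8 distinct.

8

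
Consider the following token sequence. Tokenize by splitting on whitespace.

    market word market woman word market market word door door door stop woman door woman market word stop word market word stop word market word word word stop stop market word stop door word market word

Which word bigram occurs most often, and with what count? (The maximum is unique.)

"market word", 7 times

Bigram frequencies (highest first):
  market word: 7
  word market: 5
  word stop: 4
  door door: 2
  stop word: 2
  word word: 2
  … (13 more, each ≤ 1)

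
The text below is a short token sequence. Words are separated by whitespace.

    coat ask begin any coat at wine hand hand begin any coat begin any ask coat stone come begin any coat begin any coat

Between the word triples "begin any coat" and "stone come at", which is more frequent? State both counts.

"begin any coat": 4 occurrences
"stone come at": 0 occurrences

"begin any coat" (4 vs 0)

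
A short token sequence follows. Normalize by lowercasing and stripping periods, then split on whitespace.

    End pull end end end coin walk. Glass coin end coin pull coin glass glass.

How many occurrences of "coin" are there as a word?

4

Scanning the 15 tokens for "coin":
  position 6: coin
  position 9: coin
  position 11: coin
  position 13: coin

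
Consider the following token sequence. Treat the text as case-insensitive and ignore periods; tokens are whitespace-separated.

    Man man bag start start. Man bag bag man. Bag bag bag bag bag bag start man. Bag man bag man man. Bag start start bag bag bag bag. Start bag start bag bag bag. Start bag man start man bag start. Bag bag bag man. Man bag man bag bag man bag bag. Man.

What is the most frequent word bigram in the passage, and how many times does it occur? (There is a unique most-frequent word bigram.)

Bigram frequencies (highest first):
  bag bag: 15
  man bag: 10
  bag man: 8
  bag start: 7
  start bag: 5
  man man: 3
  … (3 more, each ≤ 3)

"bag bag", 15 times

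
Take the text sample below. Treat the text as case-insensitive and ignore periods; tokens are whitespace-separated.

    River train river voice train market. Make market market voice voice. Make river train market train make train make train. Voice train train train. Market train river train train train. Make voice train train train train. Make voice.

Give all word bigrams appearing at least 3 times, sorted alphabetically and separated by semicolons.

river train; train make; train market; train train; voice train

Bigram counts meeting the condition (at least 3 times):
  river train: 3
  train make: 4
  train market: 3
  train train: 7
  voice train: 3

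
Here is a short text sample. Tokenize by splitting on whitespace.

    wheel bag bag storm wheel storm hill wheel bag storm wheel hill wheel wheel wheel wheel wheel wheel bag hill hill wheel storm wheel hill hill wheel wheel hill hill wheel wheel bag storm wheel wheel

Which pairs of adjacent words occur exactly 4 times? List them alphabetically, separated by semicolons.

storm wheel; wheel bag

Bigram counts meeting the condition (exactly 4 times):
  storm wheel: 4
  wheel bag: 4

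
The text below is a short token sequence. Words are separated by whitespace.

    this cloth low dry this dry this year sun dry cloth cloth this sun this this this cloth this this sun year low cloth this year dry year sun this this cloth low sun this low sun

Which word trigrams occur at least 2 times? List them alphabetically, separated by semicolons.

Trigram counts meeting the condition (at least 2 times):
  sun this this: 2
  this cloth low: 2
  this this cloth: 2

sun this this; this cloth low; this this cloth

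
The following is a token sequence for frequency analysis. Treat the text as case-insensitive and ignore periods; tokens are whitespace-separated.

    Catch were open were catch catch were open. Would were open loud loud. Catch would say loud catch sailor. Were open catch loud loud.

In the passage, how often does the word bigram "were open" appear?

Scanning the 23 overlapping bigram windows for "were open":
  position 2–3: were open
  position 7–8: were open
  position 10–11: were open
  position 20–21: were open

4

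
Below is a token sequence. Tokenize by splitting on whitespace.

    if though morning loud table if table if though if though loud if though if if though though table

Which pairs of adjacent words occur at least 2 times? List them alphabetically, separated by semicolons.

Bigram counts meeting the condition (at least 2 times):
  if though: 5
  table if: 2
  though if: 2

if though; table if; though if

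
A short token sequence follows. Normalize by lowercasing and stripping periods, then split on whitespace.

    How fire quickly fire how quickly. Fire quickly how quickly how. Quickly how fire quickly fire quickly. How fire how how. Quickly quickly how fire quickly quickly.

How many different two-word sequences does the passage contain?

8

27 tokens → 26 bigram windows in total.
Repeated bigrams (each contributes count−1 duplicates):
  fire quickly: 5
  quickly how: 5
  how fire: 4
  how quickly: 4
  quickly fire: 3
  fire how: 2
  quickly quickly: 2
18 duplicate windows → 26 − 18 = 8 distinct.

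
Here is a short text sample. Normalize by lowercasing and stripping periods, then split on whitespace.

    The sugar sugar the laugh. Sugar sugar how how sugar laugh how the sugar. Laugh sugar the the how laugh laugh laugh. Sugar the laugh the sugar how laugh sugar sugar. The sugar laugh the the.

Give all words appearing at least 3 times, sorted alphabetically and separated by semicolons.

how; laugh; sugar; the

Unigram counts meeting the condition (at least 3 times):
  how: 5
  laugh: 9
  sugar: 12
  the: 10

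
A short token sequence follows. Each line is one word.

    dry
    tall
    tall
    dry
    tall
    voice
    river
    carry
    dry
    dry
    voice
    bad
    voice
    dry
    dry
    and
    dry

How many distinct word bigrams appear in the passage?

17 tokens → 16 bigram windows in total.
Repeated bigrams (each contributes count−1 duplicates):
  dry dry: 2
  dry tall: 2
2 duplicate windows → 16 − 2 = 14 distinct.

14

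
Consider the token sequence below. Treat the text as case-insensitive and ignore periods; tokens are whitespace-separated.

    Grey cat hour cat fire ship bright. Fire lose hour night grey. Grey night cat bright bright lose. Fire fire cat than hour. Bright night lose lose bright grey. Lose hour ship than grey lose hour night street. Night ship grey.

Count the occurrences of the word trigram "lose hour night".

2

Scanning the 39 overlapping trigram windows for "lose hour night":
  position 9–11: lose hour night
  position 35–37: lose hour night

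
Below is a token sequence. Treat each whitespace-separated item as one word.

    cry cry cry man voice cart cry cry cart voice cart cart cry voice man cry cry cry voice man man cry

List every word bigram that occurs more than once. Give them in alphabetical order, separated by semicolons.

Bigram counts meeting the condition (more than once):
  cart cry: 2
  cry cry: 5
  cry voice: 2
  man cry: 2
  voice cart: 2
  voice man: 2

cart cry; cry cry; cry voice; man cry; voice cart; voice man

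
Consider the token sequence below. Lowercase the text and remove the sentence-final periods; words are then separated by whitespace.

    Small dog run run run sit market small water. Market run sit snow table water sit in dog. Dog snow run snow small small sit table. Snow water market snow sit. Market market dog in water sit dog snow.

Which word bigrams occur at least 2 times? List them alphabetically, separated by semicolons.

Bigram counts meeting the condition (at least 2 times):
  dog snow: 2
  run run: 2
  run sit: 2
  sit market: 2
  water market: 2
  water sit: 2

dog snow; run run; run sit; sit market; water market; water sit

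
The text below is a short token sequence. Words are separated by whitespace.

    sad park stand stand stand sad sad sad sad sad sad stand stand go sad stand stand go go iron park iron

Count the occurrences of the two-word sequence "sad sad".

Scanning the 21 overlapping bigram windows for "sad sad":
  position 6–7: sad sad
  position 7–8: sad sad
  position 8–9: sad sad
  position 9–10: sad sad
  position 10–11: sad sad

5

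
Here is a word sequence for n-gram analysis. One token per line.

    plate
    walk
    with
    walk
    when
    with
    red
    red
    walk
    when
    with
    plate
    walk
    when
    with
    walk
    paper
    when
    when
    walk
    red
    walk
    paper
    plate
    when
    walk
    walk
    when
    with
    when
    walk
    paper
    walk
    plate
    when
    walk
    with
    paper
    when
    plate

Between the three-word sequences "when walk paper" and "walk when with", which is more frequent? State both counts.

"walk when with" (4 vs 1)

"when walk paper": 1 occurrence
"walk when with": 4 occurrences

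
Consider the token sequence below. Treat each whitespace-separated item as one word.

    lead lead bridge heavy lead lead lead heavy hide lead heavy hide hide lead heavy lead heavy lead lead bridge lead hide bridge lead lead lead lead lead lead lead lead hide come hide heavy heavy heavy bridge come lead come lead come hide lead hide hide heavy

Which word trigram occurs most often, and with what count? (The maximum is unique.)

"lead lead lead", 7 times

Trigram frequencies (highest first):
  lead lead lead: 7
  lead lead bridge: 2
  heavy lead lead: 2
  lead heavy hide: 2
  hide lead heavy: 2
  lead heavy lead: 2
  … (28 more, each ≤ 2)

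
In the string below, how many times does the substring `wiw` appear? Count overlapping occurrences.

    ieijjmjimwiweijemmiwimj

Sliding a length-3 window over the 23 characters (21 positions):
  position 10–12: wiw

1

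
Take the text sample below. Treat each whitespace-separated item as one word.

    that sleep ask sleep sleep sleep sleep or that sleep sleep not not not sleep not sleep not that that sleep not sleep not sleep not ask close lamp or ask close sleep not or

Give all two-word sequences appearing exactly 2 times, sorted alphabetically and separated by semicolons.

ask close; not not

Bigram counts meeting the condition (exactly 2 times):
  ask close: 2
  not not: 2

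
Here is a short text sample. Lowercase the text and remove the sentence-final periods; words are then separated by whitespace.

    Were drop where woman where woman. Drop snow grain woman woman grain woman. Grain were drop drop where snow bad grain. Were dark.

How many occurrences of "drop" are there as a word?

Scanning the 23 tokens for "drop":
  position 2: drop
  position 7: drop
  position 16: drop
  position 17: drop

4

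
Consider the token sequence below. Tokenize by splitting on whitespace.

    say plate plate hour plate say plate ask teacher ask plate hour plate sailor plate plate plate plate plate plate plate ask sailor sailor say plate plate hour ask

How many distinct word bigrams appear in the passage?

15

29 tokens → 28 bigram windows in total.
Repeated bigrams (each contributes count−1 duplicates):
  plate plate: 8
  plate hour: 3
  say plate: 3
  hour plate: 2
  plate ask: 2
13 duplicate windows → 28 − 13 = 15 distinct.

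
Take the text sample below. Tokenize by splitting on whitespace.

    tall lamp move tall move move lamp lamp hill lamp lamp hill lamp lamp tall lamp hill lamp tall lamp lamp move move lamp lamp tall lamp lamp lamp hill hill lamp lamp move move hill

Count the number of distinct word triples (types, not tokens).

36 tokens → 34 trigram windows in total.
Repeated trigrams (each contributes count−1 duplicates):
  hill lamp lamp: 3
  lamp hill lamp: 3
  lamp lamp hill: 3
  lamp tall lamp: 3
  lamp lamp move: 2
  lamp lamp tall: 2
  lamp move move: 2
  move lamp lamp: 2
  … (2 more repeated)
14 duplicate windows → 34 − 14 = 20 distinct.

20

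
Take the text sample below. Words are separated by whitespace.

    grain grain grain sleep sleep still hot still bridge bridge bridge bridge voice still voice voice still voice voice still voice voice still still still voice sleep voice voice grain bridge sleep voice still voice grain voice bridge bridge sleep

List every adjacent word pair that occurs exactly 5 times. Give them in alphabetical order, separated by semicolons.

still voice; voice still

Bigram counts meeting the condition (exactly 5 times):
  still voice: 5
  voice still: 5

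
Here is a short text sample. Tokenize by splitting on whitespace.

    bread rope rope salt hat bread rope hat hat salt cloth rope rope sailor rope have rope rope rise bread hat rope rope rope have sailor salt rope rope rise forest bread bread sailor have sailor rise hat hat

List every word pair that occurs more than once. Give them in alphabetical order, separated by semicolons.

Bigram counts meeting the condition (more than once):
  bread rope: 2
  hat hat: 2
  have sailor: 2
  rope have: 2
  rope rise: 2
  rope rope: 6

bread rope; hat hat; have sailor; rope have; rope rise; rope rope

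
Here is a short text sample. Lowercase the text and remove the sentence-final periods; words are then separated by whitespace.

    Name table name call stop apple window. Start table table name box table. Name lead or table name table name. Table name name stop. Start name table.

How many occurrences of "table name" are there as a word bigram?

Scanning the 26 overlapping bigram windows for "table name":
  position 2–3: table name
  position 10–11: table name
  position 13–14: table name
  position 17–18: table name
  position 19–20: table name
  position 21–22: table name

6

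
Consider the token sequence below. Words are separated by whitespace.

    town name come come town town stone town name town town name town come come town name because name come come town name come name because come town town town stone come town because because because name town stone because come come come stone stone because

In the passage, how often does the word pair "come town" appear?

5

Scanning the 45 overlapping bigram windows for "come town":
  position 4–5: come town
  position 15–16: come town
  position 21–22: come town
  position 27–28: come town
  position 32–33: come town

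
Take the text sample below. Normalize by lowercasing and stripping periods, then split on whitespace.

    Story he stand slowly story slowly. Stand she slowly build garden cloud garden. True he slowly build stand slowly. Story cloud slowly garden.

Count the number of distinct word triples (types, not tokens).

23 tokens → 21 trigram windows in total.
Repeated trigrams (each contributes count−1 duplicates):
  stand slowly story: 2
1 duplicate windows → 21 − 1 = 20 distinct.

20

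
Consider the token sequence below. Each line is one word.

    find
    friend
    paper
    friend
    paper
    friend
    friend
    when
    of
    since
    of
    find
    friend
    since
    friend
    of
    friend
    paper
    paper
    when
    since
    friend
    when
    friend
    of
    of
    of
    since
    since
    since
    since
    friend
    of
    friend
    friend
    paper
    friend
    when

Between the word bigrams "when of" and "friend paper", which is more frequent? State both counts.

"when of": 1 occurrence
"friend paper": 4 occurrences

"friend paper" (4 vs 1)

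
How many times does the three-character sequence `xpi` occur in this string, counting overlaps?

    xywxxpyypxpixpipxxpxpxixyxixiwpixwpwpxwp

Sliding a length-3 window over the 40 characters (38 positions):
  position 10–12: xpi
  position 13–15: xpi

2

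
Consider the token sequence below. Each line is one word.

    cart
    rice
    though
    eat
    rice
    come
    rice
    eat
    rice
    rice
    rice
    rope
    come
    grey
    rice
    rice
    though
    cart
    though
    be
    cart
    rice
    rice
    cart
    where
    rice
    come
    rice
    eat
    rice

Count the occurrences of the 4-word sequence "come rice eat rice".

2

Scanning the 27 overlapping 4-gram windows for "come rice eat rice":
  position 6–9: come rice eat rice
  position 27–30: come rice eat rice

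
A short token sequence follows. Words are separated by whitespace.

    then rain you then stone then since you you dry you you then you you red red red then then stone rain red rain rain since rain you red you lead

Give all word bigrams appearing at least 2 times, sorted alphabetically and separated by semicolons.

Bigram counts meeting the condition (at least 2 times):
  rain you: 2
  red red: 2
  then stone: 2
  you red: 2
  you then: 2
  you you: 3

rain you; red red; then stone; you red; you then; you you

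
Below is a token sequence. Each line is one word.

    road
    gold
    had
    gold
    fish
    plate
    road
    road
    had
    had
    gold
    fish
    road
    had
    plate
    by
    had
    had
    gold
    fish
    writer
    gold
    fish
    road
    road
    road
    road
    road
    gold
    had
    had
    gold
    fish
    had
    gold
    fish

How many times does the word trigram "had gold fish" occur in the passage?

5

Scanning the 34 overlapping trigram windows for "had gold fish":
  position 3–5: had gold fish
  position 10–12: had gold fish
  position 18–20: had gold fish
  position 31–33: had gold fish
  position 34–36: had gold fish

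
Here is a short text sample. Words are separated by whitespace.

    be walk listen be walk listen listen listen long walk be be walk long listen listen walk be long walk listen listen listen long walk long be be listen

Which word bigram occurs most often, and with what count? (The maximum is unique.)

Bigram frequencies (highest first):
  listen listen: 5
  be walk: 3
  walk listen: 3
  long walk: 3
  listen long: 2
  walk be: 2
  … (8 more, each ≤ 2)

"listen listen", 5 times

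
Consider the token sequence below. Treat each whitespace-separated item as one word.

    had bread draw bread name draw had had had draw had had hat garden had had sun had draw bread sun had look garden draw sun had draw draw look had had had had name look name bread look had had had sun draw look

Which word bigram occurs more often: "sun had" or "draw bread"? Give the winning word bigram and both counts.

"sun had" (3 vs 2)

"sun had": 3 occurrences
"draw bread": 2 occurrences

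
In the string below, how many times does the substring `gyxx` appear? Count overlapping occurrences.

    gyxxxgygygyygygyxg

Sliding a length-4 window over the 18 characters (15 positions):
  position 1–4: gyxx

1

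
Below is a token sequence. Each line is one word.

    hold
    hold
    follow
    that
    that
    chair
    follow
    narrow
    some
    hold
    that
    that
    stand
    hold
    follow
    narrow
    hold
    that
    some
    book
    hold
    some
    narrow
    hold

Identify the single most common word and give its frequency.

"hold", 7 times

Unigram frequencies (highest first):
  hold: 7
  that: 5
  follow: 3
  narrow: 3
  some: 3
  chair: 1
  … (2 more, each ≤ 1)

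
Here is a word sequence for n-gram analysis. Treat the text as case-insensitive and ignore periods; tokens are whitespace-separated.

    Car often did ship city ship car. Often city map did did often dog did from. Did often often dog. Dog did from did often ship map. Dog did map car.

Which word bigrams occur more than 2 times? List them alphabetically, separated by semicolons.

did often; dog did

Bigram counts meeting the condition (more than 2 times):
  did often: 3
  dog did: 3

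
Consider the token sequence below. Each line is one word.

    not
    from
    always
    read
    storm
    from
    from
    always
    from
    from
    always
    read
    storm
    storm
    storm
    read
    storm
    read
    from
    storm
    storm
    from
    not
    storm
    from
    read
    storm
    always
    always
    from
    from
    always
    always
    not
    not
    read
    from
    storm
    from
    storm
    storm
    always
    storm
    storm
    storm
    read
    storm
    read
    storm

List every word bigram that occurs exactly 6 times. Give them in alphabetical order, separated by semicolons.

read storm; storm storm

Bigram counts meeting the condition (exactly 6 times):
  read storm: 6
  storm storm: 6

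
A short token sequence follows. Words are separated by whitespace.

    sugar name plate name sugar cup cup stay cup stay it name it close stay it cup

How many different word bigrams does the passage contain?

17 tokens → 16 bigram windows in total.
Repeated bigrams (each contributes count−1 duplicates):
  cup stay: 2
  stay it: 2
2 duplicate windows → 16 − 2 = 14 distinct.

14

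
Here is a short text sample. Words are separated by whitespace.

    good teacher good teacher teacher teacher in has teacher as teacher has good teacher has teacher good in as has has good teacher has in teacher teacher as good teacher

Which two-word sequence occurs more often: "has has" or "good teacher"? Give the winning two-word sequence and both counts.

"good teacher" (5 vs 1)

"has has": 1 occurrence
"good teacher": 5 occurrences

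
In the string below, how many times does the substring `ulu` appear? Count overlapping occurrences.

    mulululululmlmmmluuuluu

Sliding a length-3 window over the 23 characters (21 positions):
  position 2–4: ulu
  position 4–6: ulu
  position 6–8: ulu
  position 8–10: ulu
  position 20–22: ulu

5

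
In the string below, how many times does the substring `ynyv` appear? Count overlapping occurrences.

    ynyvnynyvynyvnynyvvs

4

Sliding a length-4 window over the 20 characters (17 positions):
  position 1–4: ynyv
  position 6–9: ynyv
  position 10–13: ynyv
  position 15–18: ynyv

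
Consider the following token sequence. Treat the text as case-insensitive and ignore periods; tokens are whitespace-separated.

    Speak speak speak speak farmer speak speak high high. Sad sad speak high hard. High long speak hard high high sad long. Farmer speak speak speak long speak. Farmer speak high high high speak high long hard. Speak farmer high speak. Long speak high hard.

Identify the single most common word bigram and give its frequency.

"speak speak", 6 times

Bigram frequencies (highest first):
  speak speak: 6
  speak high: 5
  high high: 4
  speak farmer: 3
  farmer speak: 3
  long speak: 3
  … (14 more, each ≤ 2)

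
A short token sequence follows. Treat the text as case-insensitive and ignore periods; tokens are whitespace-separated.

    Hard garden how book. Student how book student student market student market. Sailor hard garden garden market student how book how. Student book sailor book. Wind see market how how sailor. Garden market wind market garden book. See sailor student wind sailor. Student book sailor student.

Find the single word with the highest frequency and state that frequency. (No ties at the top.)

Unigram frequencies (highest first):
  student: 9
  book: 7
  how: 6
  market: 6
  sailor: 6
  garden: 5
  … (3 more, each ≤ 3)

"student", 9 times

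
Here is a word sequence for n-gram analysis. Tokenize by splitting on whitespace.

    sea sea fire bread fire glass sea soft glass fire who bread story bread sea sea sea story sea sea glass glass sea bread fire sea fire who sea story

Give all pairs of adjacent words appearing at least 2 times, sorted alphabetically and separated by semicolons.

bread fire; fire who; glass sea; sea fire; sea sea; sea story

Bigram counts meeting the condition (at least 2 times):
  bread fire: 2
  fire who: 2
  glass sea: 2
  sea fire: 2
  sea sea: 4
  sea story: 2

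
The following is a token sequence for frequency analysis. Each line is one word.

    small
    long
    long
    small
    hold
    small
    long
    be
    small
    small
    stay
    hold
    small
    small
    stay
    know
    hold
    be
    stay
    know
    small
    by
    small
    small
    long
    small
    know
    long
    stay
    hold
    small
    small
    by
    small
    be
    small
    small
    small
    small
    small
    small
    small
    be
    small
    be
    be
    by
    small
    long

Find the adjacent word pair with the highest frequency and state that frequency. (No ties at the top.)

Bigram frequencies (highest first):
  small small: 10
  small long: 4
  hold small: 3
  be small: 3
  by small: 3
  small be: 3
  … (17 more, each ≤ 2)

"small small", 10 times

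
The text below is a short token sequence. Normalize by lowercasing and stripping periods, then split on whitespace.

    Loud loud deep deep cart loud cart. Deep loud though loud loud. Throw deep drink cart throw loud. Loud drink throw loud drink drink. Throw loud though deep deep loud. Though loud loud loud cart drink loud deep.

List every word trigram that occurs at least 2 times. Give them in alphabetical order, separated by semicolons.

Trigram counts meeting the condition (at least 2 times):
  deep loud though: 2
  drink throw loud: 2
  loud though loud: 2
  though loud loud: 2

deep loud though; drink throw loud; loud though loud; though loud loud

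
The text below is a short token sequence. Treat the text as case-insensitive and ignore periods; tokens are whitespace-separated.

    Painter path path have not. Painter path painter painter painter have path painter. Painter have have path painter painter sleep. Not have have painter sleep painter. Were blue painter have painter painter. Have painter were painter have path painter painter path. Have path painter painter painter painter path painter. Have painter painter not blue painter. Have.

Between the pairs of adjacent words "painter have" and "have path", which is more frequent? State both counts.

"painter have": 7 occurrences
"have path": 4 occurrences

"painter have" (7 vs 4)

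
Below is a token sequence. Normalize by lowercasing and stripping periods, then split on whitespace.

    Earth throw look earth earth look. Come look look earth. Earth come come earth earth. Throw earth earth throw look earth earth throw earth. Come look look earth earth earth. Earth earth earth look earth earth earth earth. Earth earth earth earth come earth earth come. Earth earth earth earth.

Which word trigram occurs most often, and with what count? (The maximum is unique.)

Trigram frequencies (highest first):
  earth earth earth: 12
  look earth earth: 5
  earth earth come: 3
  come earth earth: 3
  earth earth throw: 3
  earth throw look: 2
  … (14 more, each ≤ 2)

"earth earth earth", 12 times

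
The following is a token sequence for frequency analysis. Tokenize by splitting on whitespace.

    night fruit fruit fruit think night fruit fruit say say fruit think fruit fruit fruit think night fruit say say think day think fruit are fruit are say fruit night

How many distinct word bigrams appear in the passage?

15

30 tokens → 29 bigram windows in total.
Repeated bigrams (each contributes count−1 duplicates):
  fruit fruit: 5
  fruit think: 3
  night fruit: 3
  fruit are: 2
  fruit say: 2
  say fruit: 2
  say say: 2
  think fruit: 2
  … (1 more repeated)
14 duplicate windows → 29 − 14 = 15 distinct.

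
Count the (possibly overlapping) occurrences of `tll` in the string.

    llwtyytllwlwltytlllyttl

2

Sliding a length-3 window over the 23 characters (21 positions):
  position 7–9: tll
  position 16–18: tll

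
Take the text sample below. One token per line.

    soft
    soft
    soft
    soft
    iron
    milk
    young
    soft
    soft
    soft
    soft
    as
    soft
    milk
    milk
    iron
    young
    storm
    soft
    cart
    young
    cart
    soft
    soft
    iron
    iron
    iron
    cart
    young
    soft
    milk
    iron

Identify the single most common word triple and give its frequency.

"soft soft soft", 4 times

Trigram frequencies (highest first):
  soft soft soft: 4
  soft soft iron: 2
  soft iron milk: 1
  iron milk young: 1
  milk young soft: 1
  young soft soft: 1
  … (20 more, each ≤ 1)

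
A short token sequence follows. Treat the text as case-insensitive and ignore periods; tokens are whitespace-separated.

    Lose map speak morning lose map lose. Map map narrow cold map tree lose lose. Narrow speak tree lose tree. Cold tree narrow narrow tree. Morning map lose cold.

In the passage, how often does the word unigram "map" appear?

6

Scanning the 29 tokens for "map":
  position 2: map
  position 6: map
  position 8: map
  position 9: map
  position 12: map
  position 27: map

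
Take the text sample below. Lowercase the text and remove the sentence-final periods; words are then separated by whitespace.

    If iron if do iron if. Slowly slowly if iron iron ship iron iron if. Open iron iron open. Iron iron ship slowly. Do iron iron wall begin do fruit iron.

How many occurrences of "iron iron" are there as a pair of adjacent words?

5

Scanning the 30 overlapping bigram windows for "iron iron":
  position 10–11: iron iron
  position 13–14: iron iron
  position 17–18: iron iron
  position 20–21: iron iron
  position 25–26: iron iron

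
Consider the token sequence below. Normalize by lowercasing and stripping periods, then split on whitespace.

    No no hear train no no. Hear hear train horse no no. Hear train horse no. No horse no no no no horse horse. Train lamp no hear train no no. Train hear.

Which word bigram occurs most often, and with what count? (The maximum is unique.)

Bigram frequencies (highest first):
  no no: 8
  no hear: 4
  hear train: 4
  horse no: 3
  train no: 2
  train horse: 2
  … (8 more, each ≤ 2)

"no no", 8 times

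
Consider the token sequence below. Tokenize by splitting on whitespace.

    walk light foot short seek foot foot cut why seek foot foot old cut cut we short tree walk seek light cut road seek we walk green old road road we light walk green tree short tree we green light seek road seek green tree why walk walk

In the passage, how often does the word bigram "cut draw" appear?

Scanning the 47 overlapping bigram windows for "cut draw":
  (none found)

0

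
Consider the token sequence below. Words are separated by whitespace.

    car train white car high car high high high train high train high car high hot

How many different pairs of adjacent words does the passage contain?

9

16 tokens → 15 bigram windows in total.
Repeated bigrams (each contributes count−1 duplicates):
  car high: 3
  high car: 2
  high high: 2
  high train: 2
  train high: 2
6 duplicate windows → 15 − 6 = 9 distinct.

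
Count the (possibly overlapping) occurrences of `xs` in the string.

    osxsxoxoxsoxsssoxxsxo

Sliding a length-2 window over the 21 characters (20 positions):
  position 3–4: xs
  position 9–10: xs
  position 12–13: xs
  position 18–19: xs

4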